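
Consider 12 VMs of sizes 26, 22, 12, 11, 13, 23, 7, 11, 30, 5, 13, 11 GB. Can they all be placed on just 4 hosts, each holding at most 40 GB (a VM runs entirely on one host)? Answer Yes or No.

Total = 184 GB; ⌈184/40⌉ = 5.
At least 5 hosts are required, but only 4 are allowed.

No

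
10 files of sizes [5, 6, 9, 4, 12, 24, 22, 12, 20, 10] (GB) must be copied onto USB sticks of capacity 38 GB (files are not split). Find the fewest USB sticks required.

Total = 24 + 22 + 20 + 12 + 12 + 10 + 9 + 6 + 5 + 4 = 124 GB.
Lower bound: ⌈124/38⌉ = 4 USB sticks.
A packing using 4 USB sticks:
  USB stick 1: 24 + 12 = 36
  USB stick 2: 22 + 12 + 4 = 38
  USB stick 3: 20 + 10 + 6 = 36
  USB stick 4: 9 + 5 = 14
This matches the lower bound, so 4 is optimal.

4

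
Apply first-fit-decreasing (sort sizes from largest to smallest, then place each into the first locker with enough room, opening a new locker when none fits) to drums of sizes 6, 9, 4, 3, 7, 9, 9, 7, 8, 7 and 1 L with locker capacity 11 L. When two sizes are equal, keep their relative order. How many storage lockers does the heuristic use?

Sorted descending: 9, 9, 9, 8, 7, 7, 7, 6, 4, 3, 1.
  9 → locker 1 (new)  [load 9/11]
  9 → locker 2 (new)  [load 9/11]
  9 → locker 3 (new)  [load 9/11]
  8 → locker 4 (new)  [load 8/11]
  7 → locker 5 (new)  [load 7/11]
  7 → locker 6 (new)  [load 7/11]
  7 → locker 7 (new)  [load 7/11]
  6 → locker 8 (new)  [load 6/11]
  4 → locker 5  [load 11/11]
  3 → locker 4  [load 11/11]
  1 → locker 1  [load 10/11]
8 storage lockers opened.

8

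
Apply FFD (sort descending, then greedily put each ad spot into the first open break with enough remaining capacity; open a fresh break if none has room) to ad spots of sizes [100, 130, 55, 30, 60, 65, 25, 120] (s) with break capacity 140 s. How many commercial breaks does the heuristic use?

5

Sorted descending: 130, 120, 100, 65, 60, 55, 30, 25.
  130 → break 1 (new)  [load 130/140]
  120 → break 2 (new)  [load 120/140]
  100 → break 3 (new)  [load 100/140]
  65 → break 4 (new)  [load 65/140]
  60 → break 4  [load 125/140]
  55 → break 5 (new)  [load 55/140]
  30 → break 3  [load 130/140]
  25 → break 5  [load 80/140]
5 commercial breaks opened.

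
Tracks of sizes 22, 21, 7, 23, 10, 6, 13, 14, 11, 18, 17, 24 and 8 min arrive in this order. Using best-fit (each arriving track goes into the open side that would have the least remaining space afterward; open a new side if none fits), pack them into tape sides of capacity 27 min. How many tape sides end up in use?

9

  22 → side 1 (new)  [load 22/27]
  21 → side 2 (new)  [load 21/27]
  7 → side 3 (new)  [load 7/27]
  23 → side 4 (new)  [load 23/27]
  10 → side 3  [load 17/27]
  6 → side 2  [load 27/27]
  13 → side 5 (new)  [load 13/27]
  14 → side 5  [load 27/27]
  11 → side 6 (new)  [load 11/27]
  18 → side 7 (new)  [load 18/27]
  17 → side 8 (new)  [load 17/27]
  24 → side 9 (new)  [load 24/27]
  8 → side 7  [load 26/27]
9 tape sides opened.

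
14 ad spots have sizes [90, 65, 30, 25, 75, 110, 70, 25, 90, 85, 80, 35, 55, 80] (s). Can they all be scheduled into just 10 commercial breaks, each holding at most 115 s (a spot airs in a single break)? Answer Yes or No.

A valid assignment using 10 commercial breaks:
  break 1: 110 = 110
  break 2: 90 + 25 = 115
  break 3: 90 + 25 = 115
  break 4: 85 + 30 = 115
  break 5: 80 + 35 = 115
  break 6: 80 = 80
  break 7: 75 = 75
  break 8: 70 = 70
  break 9: 65 = 65
  break 10: 55 = 55
Every load is within 115 s, so 10 commercial breaks suffice.

Yes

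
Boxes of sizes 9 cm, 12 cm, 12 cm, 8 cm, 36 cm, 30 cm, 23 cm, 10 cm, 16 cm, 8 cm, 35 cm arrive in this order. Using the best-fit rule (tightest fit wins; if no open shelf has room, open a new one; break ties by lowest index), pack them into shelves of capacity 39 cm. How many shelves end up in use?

  9 → shelf 1 (new)  [load 9/39]
  12 → shelf 1  [load 21/39]
  12 → shelf 1  [load 33/39]
  8 → shelf 2 (new)  [load 8/39]
  36 → shelf 3 (new)  [load 36/39]
  30 → shelf 2  [load 38/39]
  23 → shelf 4 (new)  [load 23/39]
  10 → shelf 4  [load 33/39]
  16 → shelf 5 (new)  [load 16/39]
  8 → shelf 5  [load 24/39]
  35 → shelf 6 (new)  [load 35/39]
6 shelves opened.

6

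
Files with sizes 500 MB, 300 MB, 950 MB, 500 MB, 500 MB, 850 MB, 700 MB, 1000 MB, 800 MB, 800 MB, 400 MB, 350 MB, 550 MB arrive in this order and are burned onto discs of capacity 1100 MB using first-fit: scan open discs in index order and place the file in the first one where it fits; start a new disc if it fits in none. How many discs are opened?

9

  500 → disc 1 (new)  [load 500/1100]
  300 → disc 1  [load 800/1100]
  950 → disc 2 (new)  [load 950/1100]
  500 → disc 3 (new)  [load 500/1100]
  500 → disc 3  [load 1000/1100]
  850 → disc 4 (new)  [load 850/1100]
  700 → disc 5 (new)  [load 700/1100]
  1000 → disc 6 (new)  [load 1000/1100]
  800 → disc 7 (new)  [load 800/1100]
  800 → disc 8 (new)  [load 800/1100]
  400 → disc 5  [load 1100/1100]
  350 → disc 9 (new)  [load 350/1100]
  550 → disc 9  [load 900/1100]
9 discs opened.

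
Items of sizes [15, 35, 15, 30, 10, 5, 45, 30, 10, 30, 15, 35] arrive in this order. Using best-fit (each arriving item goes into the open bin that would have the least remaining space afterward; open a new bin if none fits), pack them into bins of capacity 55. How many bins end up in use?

6

  15 → bin 1 (new)  [load 15/55]
  35 → bin 1  [load 50/55]
  15 → bin 2 (new)  [load 15/55]
  30 → bin 2  [load 45/55]
  10 → bin 2  [load 55/55]
  5 → bin 1  [load 55/55]
  45 → bin 3 (new)  [load 45/55]
  30 → bin 4 (new)  [load 30/55]
  10 → bin 3  [load 55/55]
  30 → bin 5 (new)  [load 30/55]
  15 → bin 4  [load 45/55]
  35 → bin 6 (new)  [load 35/55]
6 bins opened.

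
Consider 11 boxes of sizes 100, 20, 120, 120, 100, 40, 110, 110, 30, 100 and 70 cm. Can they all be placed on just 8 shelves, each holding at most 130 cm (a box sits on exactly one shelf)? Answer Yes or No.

A valid assignment using 8 shelves:
  shelf 1: 120 = 120
  shelf 2: 120 = 120
  shelf 3: 110 + 20 = 130
  shelf 4: 110 = 110
  shelf 5: 100 + 30 = 130
  shelf 6: 100 = 100
  shelf 7: 100 = 100
  shelf 8: 70 + 40 = 110
Every load is within 130 cm, so 8 shelves suffice.

Yes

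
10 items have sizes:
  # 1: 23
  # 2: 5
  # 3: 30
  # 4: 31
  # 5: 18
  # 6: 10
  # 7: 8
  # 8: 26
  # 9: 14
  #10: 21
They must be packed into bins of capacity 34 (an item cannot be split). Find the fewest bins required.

6

Total = 31 + 30 + 26 + 23 + 21 + 18 + 14 + 10 + 8 + 5 = 186.
Lower bound: ⌈186/34⌉ = 6 bins.
A packing using 6 bins:
  bin 1: 31 = 31
  bin 2: 30 = 30
  bin 3: 26 + 8 = 34
  bin 4: 23 + 10 = 33
  bin 5: 21 + 5 = 26
  bin 6: 18 + 14 = 32
This matches the lower bound, so 6 is optimal.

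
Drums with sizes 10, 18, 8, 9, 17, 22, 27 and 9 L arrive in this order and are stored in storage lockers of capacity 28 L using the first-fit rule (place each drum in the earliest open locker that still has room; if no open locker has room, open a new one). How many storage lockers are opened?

  10 → locker 1 (new)  [load 10/28]
  18 → locker 1  [load 28/28]
  8 → locker 2 (new)  [load 8/28]
  9 → locker 2  [load 17/28]
  17 → locker 3 (new)  [load 17/28]
  22 → locker 4 (new)  [load 22/28]
  27 → locker 5 (new)  [load 27/28]
  9 → locker 2  [load 26/28]
5 storage lockers opened.

5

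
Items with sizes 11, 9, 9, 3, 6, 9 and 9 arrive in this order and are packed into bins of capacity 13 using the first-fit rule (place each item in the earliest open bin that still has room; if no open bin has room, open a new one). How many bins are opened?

  11 → bin 1 (new)  [load 11/13]
  9 → bin 2 (new)  [load 9/13]
  9 → bin 3 (new)  [load 9/13]
  3 → bin 2  [load 12/13]
  6 → bin 4 (new)  [load 6/13]
  9 → bin 5 (new)  [load 9/13]
  9 → bin 6 (new)  [load 9/13]
6 bins opened.

6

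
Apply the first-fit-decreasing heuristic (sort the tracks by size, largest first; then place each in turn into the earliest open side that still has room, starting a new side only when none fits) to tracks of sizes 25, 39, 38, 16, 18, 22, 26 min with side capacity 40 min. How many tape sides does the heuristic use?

6

Sorted descending: 39, 38, 26, 25, 22, 18, 16.
  39 → side 1 (new)  [load 39/40]
  38 → side 2 (new)  [load 38/40]
  26 → side 3 (new)  [load 26/40]
  25 → side 4 (new)  [load 25/40]
  22 → side 5 (new)  [load 22/40]
  18 → side 5  [load 40/40]
  16 → side 6 (new)  [load 16/40]
6 tape sides opened.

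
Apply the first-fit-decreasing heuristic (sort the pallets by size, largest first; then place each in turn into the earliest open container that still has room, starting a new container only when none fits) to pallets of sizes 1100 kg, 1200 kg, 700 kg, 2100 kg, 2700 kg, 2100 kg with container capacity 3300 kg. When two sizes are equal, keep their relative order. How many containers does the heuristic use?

Sorted descending: 2700, 2100, 2100, 1200, 1100, 700.
  2700 → container 1 (new)  [load 2700/3300]
  2100 → container 2 (new)  [load 2100/3300]
  2100 → container 3 (new)  [load 2100/3300]
  1200 → container 2  [load 3300/3300]
  1100 → container 3  [load 3200/3300]
  700 → container 4 (new)  [load 700/3300]
4 containers opened.

4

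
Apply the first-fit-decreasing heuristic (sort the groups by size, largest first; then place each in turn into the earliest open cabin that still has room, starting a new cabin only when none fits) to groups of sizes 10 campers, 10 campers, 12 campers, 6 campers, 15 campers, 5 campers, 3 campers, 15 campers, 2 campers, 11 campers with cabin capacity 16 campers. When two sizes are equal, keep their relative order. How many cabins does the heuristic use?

6

Sorted descending: 15, 15, 12, 11, 10, 10, 6, 5, 3, 2.
  15 → cabin 1 (new)  [load 15/16]
  15 → cabin 2 (new)  [load 15/16]
  12 → cabin 3 (new)  [load 12/16]
  11 → cabin 4 (new)  [load 11/16]
  10 → cabin 5 (new)  [load 10/16]
  10 → cabin 6 (new)  [load 10/16]
  6 → cabin 5  [load 16/16]
  5 → cabin 4  [load 16/16]
  3 → cabin 3  [load 15/16]
  2 → cabin 6  [load 12/16]
6 cabins opened.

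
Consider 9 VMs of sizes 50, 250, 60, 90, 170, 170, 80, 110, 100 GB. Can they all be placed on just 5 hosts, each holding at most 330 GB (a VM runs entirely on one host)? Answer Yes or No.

A valid assignment using 4 hosts:
  host 1: 250 + 80 = 330
  host 2: 170 + 110 + 50 = 330
  host 3: 170 + 100 + 60 = 330
  host 4: 90 = 90
That uses only 4 ≤ 5, so 5 hosts are enough.

Yes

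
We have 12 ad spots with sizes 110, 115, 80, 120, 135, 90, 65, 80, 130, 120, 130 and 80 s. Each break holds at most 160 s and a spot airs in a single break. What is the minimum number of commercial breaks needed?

Total = 135 + 130 + 130 + 120 + 120 + 115 + 110 + 90 + 80 + 80 + 80 + 65 = 1255 s.
Lower bound: ⌈1255/160⌉ = 8 commercial breaks.
A packing using 10 commercial breaks:
  break 1: 135 = 135
  break 2: 130 = 130
  break 3: 130 = 130
  break 4: 120 = 120
  break 5: 120 = 120
  break 6: 115 = 115
  break 7: 110 = 110
  break 8: 90 + 65 = 155
  break 9: 80 + 80 = 160
  break 10: 80 = 80
No arrangement into 9 commercial breaks stays within capacity, so 10 is optimal.

10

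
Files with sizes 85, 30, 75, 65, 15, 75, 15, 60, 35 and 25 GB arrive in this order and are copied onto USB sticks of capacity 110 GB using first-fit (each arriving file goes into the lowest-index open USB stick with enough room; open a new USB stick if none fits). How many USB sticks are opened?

5

  85 → USB stick 1 (new)  [load 85/110]
  30 → USB stick 2 (new)  [load 30/110]
  75 → USB stick 2  [load 105/110]
  65 → USB stick 3 (new)  [load 65/110]
  15 → USB stick 1  [load 100/110]
  75 → USB stick 4 (new)  [load 75/110]
  15 → USB stick 3  [load 80/110]
  60 → USB stick 5 (new)  [load 60/110]
  35 → USB stick 4  [load 110/110]
  25 → USB stick 3  [load 105/110]
5 USB sticks opened.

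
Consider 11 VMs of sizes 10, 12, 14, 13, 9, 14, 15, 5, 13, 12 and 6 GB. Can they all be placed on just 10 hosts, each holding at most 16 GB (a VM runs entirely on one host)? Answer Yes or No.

Yes

A valid assignment using 9 hosts:
  host 1: 15 = 15
  host 2: 14 = 14
  host 3: 14 = 14
  host 4: 13 = 13
  host 5: 13 = 13
  host 6: 12 = 12
  host 7: 12 = 12
  host 8: 10 + 6 = 16
  host 9: 9 + 5 = 14
That uses only 9 ≤ 10, so 10 hosts are enough.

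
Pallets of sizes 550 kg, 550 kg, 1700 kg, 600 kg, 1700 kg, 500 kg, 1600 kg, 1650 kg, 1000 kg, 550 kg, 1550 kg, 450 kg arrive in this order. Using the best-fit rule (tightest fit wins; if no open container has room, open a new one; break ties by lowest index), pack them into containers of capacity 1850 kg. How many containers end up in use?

8

  550 → container 1 (new)  [load 550/1850]
  550 → container 1  [load 1100/1850]
  1700 → container 2 (new)  [load 1700/1850]
  600 → container 1  [load 1700/1850]
  1700 → container 3 (new)  [load 1700/1850]
  500 → container 4 (new)  [load 500/1850]
  1600 → container 5 (new)  [load 1600/1850]
  1650 → container 6 (new)  [load 1650/1850]
  1000 → container 4  [load 1500/1850]
  550 → container 7 (new)  [load 550/1850]
  1550 → container 8 (new)  [load 1550/1850]
  450 → container 7  [load 1000/1850]
8 containers opened.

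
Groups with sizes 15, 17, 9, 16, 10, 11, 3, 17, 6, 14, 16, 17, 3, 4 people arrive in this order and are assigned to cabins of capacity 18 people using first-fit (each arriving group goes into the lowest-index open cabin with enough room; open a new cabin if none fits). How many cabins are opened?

10

  15 → cabin 1 (new)  [load 15/18]
  17 → cabin 2 (new)  [load 17/18]
  9 → cabin 3 (new)  [load 9/18]
  16 → cabin 4 (new)  [load 16/18]
  10 → cabin 5 (new)  [load 10/18]
  11 → cabin 6 (new)  [load 11/18]
  3 → cabin 1  [load 18/18]
  17 → cabin 7 (new)  [load 17/18]
  6 → cabin 3  [load 15/18]
  14 → cabin 8 (new)  [load 14/18]
  16 → cabin 9 (new)  [load 16/18]
  17 → cabin 10 (new)  [load 17/18]
  3 → cabin 3  [load 18/18]
  4 → cabin 5  [load 14/18]
10 cabins opened.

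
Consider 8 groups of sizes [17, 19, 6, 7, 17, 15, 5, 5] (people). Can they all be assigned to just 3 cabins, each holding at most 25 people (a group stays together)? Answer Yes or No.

Total = 91 people; ⌈91/25⌉ = 4.
At least 4 cabins are required, but only 3 are allowed.

No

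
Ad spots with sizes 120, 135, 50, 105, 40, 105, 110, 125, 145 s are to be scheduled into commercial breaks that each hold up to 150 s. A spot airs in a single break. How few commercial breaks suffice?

8

Total = 145 + 135 + 125 + 120 + 110 + 105 + 105 + 50 + 40 = 935 s.
Lower bound: ⌈935/150⌉ = 7 commercial breaks.
A packing using 8 commercial breaks:
  break 1: 145 = 145
  break 2: 135 = 135
  break 3: 125 = 125
  break 4: 120 = 120
  break 5: 110 + 40 = 150
  break 6: 105 = 105
  break 7: 105 = 105
  break 8: 50 = 50
No arrangement into 7 commercial breaks stays within capacity, so 8 is optimal.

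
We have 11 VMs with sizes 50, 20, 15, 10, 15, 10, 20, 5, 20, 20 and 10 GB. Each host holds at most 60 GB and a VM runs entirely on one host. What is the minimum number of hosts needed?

Total = 50 + 20 + 20 + 20 + 20 + 15 + 15 + 10 + 10 + 10 + 5 = 195 GB.
Lower bound: ⌈195/60⌉ = 4 hosts.
A packing using 4 hosts:
  host 1: 50 + 10 = 60
  host 2: 20 + 20 + 20 = 60
  host 3: 20 + 15 + 15 + 10 = 60
  host 4: 10 + 5 = 15
This matches the lower bound, so 4 is optimal.

4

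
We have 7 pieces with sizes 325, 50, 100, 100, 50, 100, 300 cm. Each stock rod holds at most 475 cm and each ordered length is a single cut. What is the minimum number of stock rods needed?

Total = 325 + 300 + 100 + 100 + 100 + 50 + 50 = 1025 cm.
Lower bound: ⌈1025/475⌉ = 3 stock rods.
A packing using 3 stock rods:
  stock rod 1: 325 + 100 + 50 = 475
  stock rod 2: 300 + 100 + 50 = 450
  stock rod 3: 100 = 100
This matches the lower bound, so 3 is optimal.

3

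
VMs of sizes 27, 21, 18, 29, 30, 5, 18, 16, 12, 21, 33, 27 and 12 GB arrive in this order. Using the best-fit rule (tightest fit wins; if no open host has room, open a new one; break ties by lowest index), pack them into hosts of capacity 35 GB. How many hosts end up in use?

  27 → host 1 (new)  [load 27/35]
  21 → host 2 (new)  [load 21/35]
  18 → host 3 (new)  [load 18/35]
  29 → host 4 (new)  [load 29/35]
  30 → host 5 (new)  [load 30/35]
  5 → host 5  [load 35/35]
  18 → host 6 (new)  [load 18/35]
  16 → host 3  [load 34/35]
  12 → host 2  [load 33/35]
  21 → host 7 (new)  [load 21/35]
  33 → host 8 (new)  [load 33/35]
  27 → host 9 (new)  [load 27/35]
  12 → host 7  [load 33/35]
9 hosts opened.

9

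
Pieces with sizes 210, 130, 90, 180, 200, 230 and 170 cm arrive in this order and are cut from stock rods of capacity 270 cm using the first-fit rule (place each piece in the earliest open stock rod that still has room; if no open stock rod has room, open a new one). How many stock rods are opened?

6

  210 → stock rod 1 (new)  [load 210/270]
  130 → stock rod 2 (new)  [load 130/270]
  90 → stock rod 2  [load 220/270]
  180 → stock rod 3 (new)  [load 180/270]
  200 → stock rod 4 (new)  [load 200/270]
  230 → stock rod 5 (new)  [load 230/270]
  170 → stock rod 6 (new)  [load 170/270]
6 stock rods opened.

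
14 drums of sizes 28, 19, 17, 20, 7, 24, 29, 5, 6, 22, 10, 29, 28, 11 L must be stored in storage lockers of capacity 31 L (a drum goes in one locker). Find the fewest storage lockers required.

Total = 29 + 29 + 28 + 28 + 24 + 22 + 20 + 19 + 17 + 11 + 10 + 7 + 6 + 5 = 255 L.
Lower bound: ⌈255/31⌉ = 9 storage lockers.
A packing using 9 storage lockers:
  locker 1: 29 = 29
  locker 2: 29 = 29
  locker 3: 28 = 28
  locker 4: 28 = 28
  locker 5: 24 + 7 = 31
  locker 6: 22 + 6 = 28
  locker 7: 20 + 11 = 31
  locker 8: 19 + 10 = 29
  locker 9: 17 + 5 = 22
This matches the lower bound, so 9 is optimal.

9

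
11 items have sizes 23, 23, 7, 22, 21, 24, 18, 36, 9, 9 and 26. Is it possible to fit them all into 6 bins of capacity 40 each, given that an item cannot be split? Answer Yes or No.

Total = 218; ⌈218/40⌉ = 6.
7 items each exceed half the capacity and cannot share a bin, forcing at least 7 bins.
At least 7 bins are required, but only 6 are allowed.

No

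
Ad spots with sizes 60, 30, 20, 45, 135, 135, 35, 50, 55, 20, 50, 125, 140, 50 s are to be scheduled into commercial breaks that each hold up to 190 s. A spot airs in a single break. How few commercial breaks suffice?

Total = 140 + 135 + 135 + 125 + 60 + 55 + 50 + 50 + 50 + 45 + 35 + 30 + 20 + 20 = 950 s.
Lower bound: ⌈950/190⌉ = 5 commercial breaks.
A packing using 5 commercial breaks:
  break 1: 140 + 50 = 190
  break 2: 135 + 55 = 190
  break 3: 135 + 35 + 20 = 190
  break 4: 125 + 45 + 20 = 190
  break 5: 60 + 50 + 50 + 30 = 190
This matches the lower bound, so 5 is optimal.

5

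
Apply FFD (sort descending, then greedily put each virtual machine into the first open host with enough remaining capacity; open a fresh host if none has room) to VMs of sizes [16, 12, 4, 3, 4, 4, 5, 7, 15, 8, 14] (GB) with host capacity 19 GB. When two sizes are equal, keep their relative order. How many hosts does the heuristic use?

5

Sorted descending: 16, 15, 14, 12, 8, 7, 5, 4, 4, 4, 3.
  16 → host 1 (new)  [load 16/19]
  15 → host 2 (new)  [load 15/19]
  14 → host 3 (new)  [load 14/19]
  12 → host 4 (new)  [load 12/19]
  8 → host 5 (new)  [load 8/19]
  7 → host 4  [load 19/19]
  5 → host 3  [load 19/19]
  4 → host 2  [load 19/19]
  4 → host 5  [load 12/19]
  4 → host 5  [load 16/19]
  3 → host 1  [load 19/19]
5 hosts opened.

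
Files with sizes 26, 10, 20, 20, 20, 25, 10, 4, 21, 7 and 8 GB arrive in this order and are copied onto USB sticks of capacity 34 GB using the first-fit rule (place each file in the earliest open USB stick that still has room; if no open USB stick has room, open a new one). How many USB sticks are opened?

6

  26 → USB stick 1 (new)  [load 26/34]
  10 → USB stick 2 (new)  [load 10/34]
  20 → USB stick 2  [load 30/34]
  20 → USB stick 3 (new)  [load 20/34]
  20 → USB stick 4 (new)  [load 20/34]
  25 → USB stick 5 (new)  [load 25/34]
  10 → USB stick 3  [load 30/34]
  4 → USB stick 1  [load 30/34]
  21 → USB stick 6 (new)  [load 21/34]
  7 → USB stick 4  [load 27/34]
  8 → USB stick 5  [load 33/34]
6 USB sticks opened.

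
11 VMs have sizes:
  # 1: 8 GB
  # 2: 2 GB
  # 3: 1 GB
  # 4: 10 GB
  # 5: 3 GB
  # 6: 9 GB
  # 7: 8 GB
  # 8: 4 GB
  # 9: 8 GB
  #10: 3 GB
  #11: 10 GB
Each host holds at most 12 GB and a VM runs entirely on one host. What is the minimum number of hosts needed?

Total = 10 + 10 + 9 + 8 + 8 + 8 + 4 + 3 + 3 + 2 + 1 = 66 GB.
Lower bound: ⌈66/12⌉ = 6 hosts.
A packing using 6 hosts:
  host 1: 10 + 2 = 12
  host 2: 10 + 1 = 11
  host 3: 9 + 3 = 12
  host 4: 8 + 4 = 12
  host 5: 8 + 3 = 11
  host 6: 8 = 8
This matches the lower bound, so 6 is optimal.

6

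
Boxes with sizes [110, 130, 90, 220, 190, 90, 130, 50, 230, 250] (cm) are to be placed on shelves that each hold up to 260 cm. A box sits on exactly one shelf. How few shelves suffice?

7

Total = 250 + 230 + 220 + 190 + 130 + 130 + 110 + 90 + 90 + 50 = 1490 cm.
Lower bound: ⌈1490/260⌉ = 6 shelves.
A packing using 7 shelves:
  shelf 1: 250 = 250
  shelf 2: 230 = 230
  shelf 3: 220 = 220
  shelf 4: 190 + 50 = 240
  shelf 5: 130 + 130 = 260
  shelf 6: 110 + 90 = 200
  shelf 7: 90 = 90
No arrangement into 6 shelves stays within capacity, so 7 is optimal.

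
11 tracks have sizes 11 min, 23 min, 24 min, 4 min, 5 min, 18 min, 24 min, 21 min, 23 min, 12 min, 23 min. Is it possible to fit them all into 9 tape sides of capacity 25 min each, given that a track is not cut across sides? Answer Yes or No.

Yes

A valid assignment using 8 tape sides:
  side 1: 24 = 24
  side 2: 24 = 24
  side 3: 23 = 23
  side 4: 23 = 23
  side 5: 23 = 23
  side 6: 21 + 4 = 25
  side 7: 18 + 5 = 23
  side 8: 12 + 11 = 23
That uses only 8 ≤ 9, so 9 tape sides are enough.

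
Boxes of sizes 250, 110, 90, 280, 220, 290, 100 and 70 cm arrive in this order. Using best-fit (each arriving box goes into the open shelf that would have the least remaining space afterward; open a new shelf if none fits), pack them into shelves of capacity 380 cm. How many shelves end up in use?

4

  250 → shelf 1 (new)  [load 250/380]
  110 → shelf 1  [load 360/380]
  90 → shelf 2 (new)  [load 90/380]
  280 → shelf 2  [load 370/380]
  220 → shelf 3 (new)  [load 220/380]
  290 → shelf 4 (new)  [load 290/380]
  100 → shelf 3  [load 320/380]
  70 → shelf 4  [load 360/380]
4 shelves opened.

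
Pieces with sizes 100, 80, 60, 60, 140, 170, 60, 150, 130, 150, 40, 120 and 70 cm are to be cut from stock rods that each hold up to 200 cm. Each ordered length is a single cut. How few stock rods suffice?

Total = 170 + 150 + 150 + 140 + 130 + 120 + 100 + 80 + 70 + 60 + 60 + 60 + 40 = 1330 cm.
Lower bound: ⌈1330/200⌉ = 7 stock rods.
A packing using 8 stock rods:
  stock rod 1: 170 = 170
  stock rod 2: 150 + 40 = 190
  stock rod 3: 150 = 150
  stock rod 4: 140 + 60 = 200
  stock rod 5: 130 + 70 = 200
  stock rod 6: 120 + 80 = 200
  stock rod 7: 100 + 60 = 160
  stock rod 8: 60 = 60
No arrangement into 7 stock rods stays within capacity, so 8 is optimal.

8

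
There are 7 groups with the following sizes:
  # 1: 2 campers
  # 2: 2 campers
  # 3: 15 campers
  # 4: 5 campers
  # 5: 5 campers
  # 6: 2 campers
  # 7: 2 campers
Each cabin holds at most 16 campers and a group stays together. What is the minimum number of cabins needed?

3

Total = 15 + 5 + 5 + 2 + 2 + 2 + 2 = 33 campers.
Lower bound: ⌈33/16⌉ = 3 cabins.
A packing using 3 cabins:
  cabin 1: 15 = 15
  cabin 2: 5 + 5 + 2 + 2 + 2 = 16
  cabin 3: 2 = 2
This matches the lower bound, so 3 is optimal.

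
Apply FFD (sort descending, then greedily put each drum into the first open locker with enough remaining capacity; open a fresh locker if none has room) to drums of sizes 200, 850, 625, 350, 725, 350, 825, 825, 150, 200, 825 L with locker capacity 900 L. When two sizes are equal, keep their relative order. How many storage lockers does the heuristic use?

7

Sorted descending: 850, 825, 825, 825, 725, 625, 350, 350, 200, 200, 150.
  850 → locker 1 (new)  [load 850/900]
  825 → locker 2 (new)  [load 825/900]
  825 → locker 3 (new)  [load 825/900]
  825 → locker 4 (new)  [load 825/900]
  725 → locker 5 (new)  [load 725/900]
  625 → locker 6 (new)  [load 625/900]
  350 → locker 7 (new)  [load 350/900]
  350 → locker 7  [load 700/900]
  200 → locker 6  [load 825/900]
  200 → locker 7  [load 900/900]
  150 → locker 5  [load 875/900]
7 storage lockers opened.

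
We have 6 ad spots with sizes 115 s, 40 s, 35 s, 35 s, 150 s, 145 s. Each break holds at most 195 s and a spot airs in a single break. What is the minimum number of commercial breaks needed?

3

Total = 150 + 145 + 115 + 40 + 35 + 35 = 520 s.
Lower bound: ⌈520/195⌉ = 3 commercial breaks.
A packing using 3 commercial breaks:
  break 1: 150 + 40 = 190
  break 2: 145 + 35 = 180
  break 3: 115 + 35 = 150
This matches the lower bound, so 3 is optimal.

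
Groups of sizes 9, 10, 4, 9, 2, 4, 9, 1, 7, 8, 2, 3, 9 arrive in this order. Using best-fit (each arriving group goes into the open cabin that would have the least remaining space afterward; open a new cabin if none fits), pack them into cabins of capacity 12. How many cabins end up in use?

  9 → cabin 1 (new)  [load 9/12]
  10 → cabin 2 (new)  [load 10/12]
  4 → cabin 3 (new)  [load 4/12]
  9 → cabin 4 (new)  [load 9/12]
  2 → cabin 2  [load 12/12]
  4 → cabin 3  [load 8/12]
  9 → cabin 5 (new)  [load 9/12]
  1 → cabin 1  [load 10/12]
  7 → cabin 6 (new)  [load 7/12]
  8 → cabin 7 (new)  [load 8/12]
  2 → cabin 1  [load 12/12]
  3 → cabin 4  [load 12/12]
  9 → cabin 8 (new)  [load 9/12]
8 cabins opened.

8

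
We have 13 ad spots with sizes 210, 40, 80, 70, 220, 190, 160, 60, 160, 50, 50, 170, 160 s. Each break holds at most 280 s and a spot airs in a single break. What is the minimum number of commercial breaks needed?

7

Total = 220 + 210 + 190 + 170 + 160 + 160 + 160 + 80 + 70 + 60 + 50 + 50 + 40 = 1620 s.
Lower bound: ⌈1620/280⌉ = 6 commercial breaks.
Also, 7 ad spots each exceed 140 s, and no two of those can share a break, so at least 7 commercial breaks are needed.
A packing using 7 commercial breaks:
  break 1: 220 + 60 = 280
  break 2: 210 + 70 = 280
  break 3: 190 + 80 = 270
  break 4: 170 + 50 + 50 = 270
  break 5: 160 + 40 = 200
  break 6: 160 = 160
  break 7: 160 = 160
This matches the lower bound, so 7 is optimal.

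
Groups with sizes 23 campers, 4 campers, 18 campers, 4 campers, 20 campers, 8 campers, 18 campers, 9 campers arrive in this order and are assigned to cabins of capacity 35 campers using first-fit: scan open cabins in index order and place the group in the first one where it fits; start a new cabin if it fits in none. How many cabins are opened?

  23 → cabin 1 (new)  [load 23/35]
  4 → cabin 1  [load 27/35]
  18 → cabin 2 (new)  [load 18/35]
  4 → cabin 1  [load 31/35]
  20 → cabin 3 (new)  [load 20/35]
  8 → cabin 2  [load 26/35]
  18 → cabin 4 (new)  [load 18/35]
  9 → cabin 2  [load 35/35]
4 cabins opened.

4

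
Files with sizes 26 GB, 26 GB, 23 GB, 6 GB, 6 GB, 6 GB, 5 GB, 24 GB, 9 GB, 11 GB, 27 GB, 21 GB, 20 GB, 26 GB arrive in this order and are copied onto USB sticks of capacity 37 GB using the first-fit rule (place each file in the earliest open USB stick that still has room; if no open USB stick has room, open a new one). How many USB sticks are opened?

  26 → USB stick 1 (new)  [load 26/37]
  26 → USB stick 2 (new)  [load 26/37]
  23 → USB stick 3 (new)  [load 23/37]
  6 → USB stick 1  [load 32/37]
  6 → USB stick 2  [load 32/37]
  6 → USB stick 3  [load 29/37]
  5 → USB stick 1  [load 37/37]
  24 → USB stick 4 (new)  [load 24/37]
  9 → USB stick 4  [load 33/37]
  11 → USB stick 5 (new)  [load 11/37]
  27 → USB stick 6 (new)  [load 27/37]
  21 → USB stick 5  [load 32/37]
  20 → USB stick 7 (new)  [load 20/37]
  26 → USB stick 8 (new)  [load 26/37]
8 USB sticks opened.

8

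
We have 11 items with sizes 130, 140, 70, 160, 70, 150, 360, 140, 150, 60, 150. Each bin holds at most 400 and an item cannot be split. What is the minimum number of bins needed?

Total = 360 + 160 + 150 + 150 + 150 + 140 + 140 + 130 + 70 + 70 + 60 = 1580.
Lower bound: ⌈1580/400⌉ = 4 bins.
A packing using 5 bins:
  bin 1: 360 = 360
  bin 2: 160 + 150 + 70 = 380
  bin 3: 150 + 150 + 70 = 370
  bin 4: 140 + 140 + 60 = 340
  bin 5: 130 = 130
No arrangement into 4 bins stays within capacity, so 5 is optimal.

5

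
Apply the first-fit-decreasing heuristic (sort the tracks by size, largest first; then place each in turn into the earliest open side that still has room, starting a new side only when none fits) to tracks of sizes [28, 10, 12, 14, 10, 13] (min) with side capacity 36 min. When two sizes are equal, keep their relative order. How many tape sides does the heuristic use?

Sorted descending: 28, 14, 13, 12, 10, 10.
  28 → side 1 (new)  [load 28/36]
  14 → side 2 (new)  [load 14/36]
  13 → side 2  [load 27/36]
  12 → side 3 (new)  [load 12/36]
  10 → side 3  [load 22/36]
  10 → side 3  [load 32/36]
3 tape sides opened.

3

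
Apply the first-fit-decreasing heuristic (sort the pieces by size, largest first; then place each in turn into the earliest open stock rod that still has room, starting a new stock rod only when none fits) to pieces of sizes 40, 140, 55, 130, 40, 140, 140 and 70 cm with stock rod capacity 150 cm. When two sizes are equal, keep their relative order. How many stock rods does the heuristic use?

6

Sorted descending: 140, 140, 140, 130, 70, 55, 40, 40.
  140 → stock rod 1 (new)  [load 140/150]
  140 → stock rod 2 (new)  [load 140/150]
  140 → stock rod 3 (new)  [load 140/150]
  130 → stock rod 4 (new)  [load 130/150]
  70 → stock rod 5 (new)  [load 70/150]
  55 → stock rod 5  [load 125/150]
  40 → stock rod 6 (new)  [load 40/150]
  40 → stock rod 6  [load 80/150]
6 stock rods opened.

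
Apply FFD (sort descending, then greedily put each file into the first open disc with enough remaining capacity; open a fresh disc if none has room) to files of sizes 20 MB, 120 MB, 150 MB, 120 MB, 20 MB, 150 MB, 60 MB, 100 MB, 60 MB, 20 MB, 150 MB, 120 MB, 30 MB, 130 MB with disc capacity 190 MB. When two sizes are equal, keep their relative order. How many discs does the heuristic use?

Sorted descending: 150, 150, 150, 130, 120, 120, 120, 100, 60, 60, 30, 20, 20, 20.
  150 → disc 1 (new)  [load 150/190]
  150 → disc 2 (new)  [load 150/190]
  150 → disc 3 (new)  [load 150/190]
  130 → disc 4 (new)  [load 130/190]
  120 → disc 5 (new)  [load 120/190]
  120 → disc 6 (new)  [load 120/190]
  120 → disc 7 (new)  [load 120/190]
  100 → disc 8 (new)  [load 100/190]
  60 → disc 4  [load 190/190]
  60 → disc 5  [load 180/190]
  30 → disc 1  [load 180/190]
  20 → disc 2  [load 170/190]
  20 → disc 2  [load 190/190]
  20 → disc 3  [load 170/190]
8 discs opened.

8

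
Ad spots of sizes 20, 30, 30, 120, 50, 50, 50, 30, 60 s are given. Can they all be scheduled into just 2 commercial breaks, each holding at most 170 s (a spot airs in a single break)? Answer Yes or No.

No

Total = 440 s; ⌈440/170⌉ = 3.
At least 3 commercial breaks are required, but only 2 are allowed.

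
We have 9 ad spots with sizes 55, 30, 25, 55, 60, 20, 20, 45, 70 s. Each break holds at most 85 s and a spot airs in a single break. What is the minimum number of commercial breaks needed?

5

Total = 70 + 60 + 55 + 55 + 45 + 30 + 25 + 20 + 20 = 380 s.
Lower bound: ⌈380/85⌉ = 5 commercial breaks.
A packing using 5 commercial breaks:
  break 1: 70 = 70
  break 2: 60 + 25 = 85
  break 3: 55 + 30 = 85
  break 4: 55 + 20 = 75
  break 5: 45 + 20 = 65
This matches the lower bound, so 5 is optimal.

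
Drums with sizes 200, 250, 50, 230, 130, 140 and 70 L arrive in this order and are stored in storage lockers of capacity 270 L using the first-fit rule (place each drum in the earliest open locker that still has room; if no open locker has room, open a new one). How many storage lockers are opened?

5

  200 → locker 1 (new)  [load 200/270]
  250 → locker 2 (new)  [load 250/270]
  50 → locker 1  [load 250/270]
  230 → locker 3 (new)  [load 230/270]
  130 → locker 4 (new)  [load 130/270]
  140 → locker 4  [load 270/270]
  70 → locker 5 (new)  [load 70/270]
5 storage lockers opened.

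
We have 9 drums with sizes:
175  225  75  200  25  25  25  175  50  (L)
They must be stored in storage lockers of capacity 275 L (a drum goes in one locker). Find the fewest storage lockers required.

4

Total = 225 + 200 + 175 + 175 + 75 + 50 + 25 + 25 + 25 = 975 L.
Lower bound: ⌈975/275⌉ = 4 storage lockers.
A packing using 4 storage lockers:
  locker 1: 225 + 50 = 275
  locker 2: 200 + 75 = 275
  locker 3: 175 + 25 + 25 + 25 = 250
  locker 4: 175 = 175
This matches the lower bound, so 4 is optimal.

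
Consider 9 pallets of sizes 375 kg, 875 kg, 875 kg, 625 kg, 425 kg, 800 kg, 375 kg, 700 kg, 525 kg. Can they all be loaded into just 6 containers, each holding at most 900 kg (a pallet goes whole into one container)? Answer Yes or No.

Total = 5575 kg; ⌈5575/900⌉ = 7.
At least 7 containers are required, but only 6 are allowed.

No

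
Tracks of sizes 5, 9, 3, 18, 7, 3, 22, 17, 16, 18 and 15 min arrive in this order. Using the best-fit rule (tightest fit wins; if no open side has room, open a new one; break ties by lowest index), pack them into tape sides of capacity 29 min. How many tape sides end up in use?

  5 → side 1 (new)  [load 5/29]
  9 → side 1  [load 14/29]
  3 → side 1  [load 17/29]
  18 → side 2 (new)  [load 18/29]
  7 → side 2  [load 25/29]
  3 → side 2  [load 28/29]
  22 → side 3 (new)  [load 22/29]
  17 → side 4 (new)  [load 17/29]
  16 → side 5 (new)  [load 16/29]
  18 → side 6 (new)  [load 18/29]
  15 → side 7 (new)  [load 15/29]
7 tape sides opened.

7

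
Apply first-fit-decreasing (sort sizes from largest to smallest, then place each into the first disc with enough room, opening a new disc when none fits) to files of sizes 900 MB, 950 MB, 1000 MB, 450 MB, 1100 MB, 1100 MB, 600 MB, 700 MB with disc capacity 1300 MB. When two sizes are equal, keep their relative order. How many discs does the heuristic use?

7

Sorted descending: 1100, 1100, 1000, 950, 900, 700, 600, 450.
  1100 → disc 1 (new)  [load 1100/1300]
  1100 → disc 2 (new)  [load 1100/1300]
  1000 → disc 3 (new)  [load 1000/1300]
  950 → disc 4 (new)  [load 950/1300]
  900 → disc 5 (new)  [load 900/1300]
  700 → disc 6 (new)  [load 700/1300]
  600 → disc 6  [load 1300/1300]
  450 → disc 7 (new)  [load 450/1300]
7 discs opened.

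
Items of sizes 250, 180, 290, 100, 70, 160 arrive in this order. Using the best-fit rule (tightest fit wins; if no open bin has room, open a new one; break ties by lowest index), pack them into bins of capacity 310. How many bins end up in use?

  250 → bin 1 (new)  [load 250/310]
  180 → bin 2 (new)  [load 180/310]
  290 → bin 3 (new)  [load 290/310]
  100 → bin 2  [load 280/310]
  70 → bin 4 (new)  [load 70/310]
  160 → bin 4  [load 230/310]
4 bins opened.

4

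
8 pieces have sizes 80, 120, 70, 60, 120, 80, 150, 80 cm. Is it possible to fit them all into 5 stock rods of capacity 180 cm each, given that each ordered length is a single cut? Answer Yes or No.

A valid assignment using 5 stock rods:
  stock rod 1: 150 = 150
  stock rod 2: 120 + 60 = 180
  stock rod 3: 120 = 120
  stock rod 4: 80 + 80 = 160
  stock rod 5: 80 + 70 = 150
Every load is within 180 cm, so 5 stock rods suffice.

Yes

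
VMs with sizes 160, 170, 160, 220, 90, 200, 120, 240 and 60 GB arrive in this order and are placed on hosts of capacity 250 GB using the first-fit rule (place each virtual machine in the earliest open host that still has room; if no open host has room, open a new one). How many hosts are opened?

7

  160 → host 1 (new)  [load 160/250]
  170 → host 2 (new)  [load 170/250]
  160 → host 3 (new)  [load 160/250]
  220 → host 4 (new)  [load 220/250]
  90 → host 1  [load 250/250]
  200 → host 5 (new)  [load 200/250]
  120 → host 6 (new)  [load 120/250]
  240 → host 7 (new)  [load 240/250]
  60 → host 2  [load 230/250]
7 hosts opened.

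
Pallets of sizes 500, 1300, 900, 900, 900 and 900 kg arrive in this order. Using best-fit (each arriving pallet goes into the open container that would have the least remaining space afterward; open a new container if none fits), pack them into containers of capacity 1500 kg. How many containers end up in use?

  500 → container 1 (new)  [load 500/1500]
  1300 → container 2 (new)  [load 1300/1500]
  900 → container 1  [load 1400/1500]
  900 → container 3 (new)  [load 900/1500]
  900 → container 4 (new)  [load 900/1500]
  900 → container 5 (new)  [load 900/1500]
5 containers opened.

5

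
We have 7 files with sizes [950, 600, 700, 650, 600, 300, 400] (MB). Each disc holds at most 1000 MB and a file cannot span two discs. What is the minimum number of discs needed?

Total = 950 + 700 + 650 + 600 + 600 + 400 + 300 = 4200 MB.
Lower bound: ⌈4200/1000⌉ = 5 discs.
A packing using 5 discs:
  disc 1: 950 = 950
  disc 2: 700 + 300 = 1000
  disc 3: 650 = 650
  disc 4: 600 + 400 = 1000
  disc 5: 600 = 600
This matches the lower bound, so 5 is optimal.

5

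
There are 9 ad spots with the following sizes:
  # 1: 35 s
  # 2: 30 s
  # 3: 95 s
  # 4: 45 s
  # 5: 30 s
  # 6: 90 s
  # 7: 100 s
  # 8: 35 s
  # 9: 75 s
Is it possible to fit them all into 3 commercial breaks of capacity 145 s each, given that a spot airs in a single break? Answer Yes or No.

No

Total = 535 s; ⌈535/145⌉ = 4.
At least 4 commercial breaks are required, but only 3 are allowed.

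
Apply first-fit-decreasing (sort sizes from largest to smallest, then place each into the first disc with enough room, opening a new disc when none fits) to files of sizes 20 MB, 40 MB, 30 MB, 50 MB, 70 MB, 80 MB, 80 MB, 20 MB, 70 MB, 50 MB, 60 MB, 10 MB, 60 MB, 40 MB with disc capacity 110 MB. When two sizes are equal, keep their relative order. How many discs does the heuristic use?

Sorted descending: 80, 80, 70, 70, 60, 60, 50, 50, 40, 40, 30, 20, 20, 10.
  80 → disc 1 (new)  [load 80/110]
  80 → disc 2 (new)  [load 80/110]
  70 → disc 3 (new)  [load 70/110]
  70 → disc 4 (new)  [load 70/110]
  60 → disc 5 (new)  [load 60/110]
  60 → disc 6 (new)  [load 60/110]
  50 → disc 5  [load 110/110]
  50 → disc 6  [load 110/110]
  40 → disc 3  [load 110/110]
  40 → disc 4  [load 110/110]
  30 → disc 1  [load 110/110]
  20 → disc 2  [load 100/110]
  20 → disc 7 (new)  [load 20/110]
  10 → disc 2  [load 110/110]
7 discs opened.

7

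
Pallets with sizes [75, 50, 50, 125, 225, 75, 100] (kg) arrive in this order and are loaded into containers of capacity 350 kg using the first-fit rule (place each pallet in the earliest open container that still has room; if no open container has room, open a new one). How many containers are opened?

  75 → container 1 (new)  [load 75/350]
  50 → container 1  [load 125/350]
  50 → container 1  [load 175/350]
  125 → container 1  [load 300/350]
  225 → container 2 (new)  [load 225/350]
  75 → container 2  [load 300/350]
  100 → container 3 (new)  [load 100/350]
3 containers opened.

3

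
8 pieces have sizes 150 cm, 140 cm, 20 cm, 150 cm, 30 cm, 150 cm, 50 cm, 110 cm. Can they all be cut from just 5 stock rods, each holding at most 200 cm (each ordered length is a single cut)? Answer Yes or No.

Yes

A valid assignment using 5 stock rods:
  stock rod 1: 150 + 50 = 200
  stock rod 2: 150 + 30 + 20 = 200
  stock rod 3: 150 = 150
  stock rod 4: 140 = 140
  stock rod 5: 110 = 110
Every load is within 200 cm, so 5 stock rods suffice.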